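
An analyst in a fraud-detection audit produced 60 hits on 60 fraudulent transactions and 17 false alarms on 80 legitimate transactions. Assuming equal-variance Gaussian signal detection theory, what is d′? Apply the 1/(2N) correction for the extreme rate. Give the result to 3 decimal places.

d′ = 3.192

The hit rate is 60/60 = 1, so apply the 1/(2N) correction: H → 1 − 1/(2·60) = 0.99167.
z(H) = z(0.99167) = 2.3941
z(FA) = z(0.21250) = -0.7978
d' = 2.3941 − (-0.7978) = 3.1919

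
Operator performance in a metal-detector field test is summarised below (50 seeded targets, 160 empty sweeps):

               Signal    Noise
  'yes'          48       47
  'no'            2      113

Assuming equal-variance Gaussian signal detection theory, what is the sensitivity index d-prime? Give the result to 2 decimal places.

H = 48/50 = 0.9600
FA = 47/160 = 0.2938
Φ⁻¹(H) = Φ⁻¹(0.9600) = 1.7507
Φ⁻¹(FA) = Φ⁻¹(0.2938) = -0.5423
d' = z(H) − z(FA) = 1.7507 − (-0.5423) = 2.2930

d-prime = 2.29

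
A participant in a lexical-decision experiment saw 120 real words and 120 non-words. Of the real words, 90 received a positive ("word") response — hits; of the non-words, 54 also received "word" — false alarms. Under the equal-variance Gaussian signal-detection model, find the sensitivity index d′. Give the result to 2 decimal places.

H = 90/120 = 0.7500
FA = 54/120 = 0.4500
Φ⁻¹(H) = 0.674
Φ⁻¹(FA) = -0.126
d' = z(H) − z(FA) = 0.674 − (-0.126) = 0.800

d′ = 0.80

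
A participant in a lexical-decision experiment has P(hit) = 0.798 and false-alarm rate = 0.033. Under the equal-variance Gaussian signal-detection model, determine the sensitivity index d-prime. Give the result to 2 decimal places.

Φ⁻¹(H) = 0.8345
Φ⁻¹(FA) = -1.8384
d' = z(H) − z(FA) = 0.8345 − (-1.8384) = 2.6729

d-prime = 2.67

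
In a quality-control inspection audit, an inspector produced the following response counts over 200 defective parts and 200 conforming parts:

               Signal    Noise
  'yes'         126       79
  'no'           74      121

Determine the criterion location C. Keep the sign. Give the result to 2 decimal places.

C = -0.03

H = 126/200 = 0.6300
FA = 79/200 = 0.3950
z(H) = z(0.6300) = 0.3319
z(FA) = z(0.3950) = -0.2663
c = −½·[z(H) + z(FA)] = −0.5 × (0.3319 + (-0.2663)) = -0.0328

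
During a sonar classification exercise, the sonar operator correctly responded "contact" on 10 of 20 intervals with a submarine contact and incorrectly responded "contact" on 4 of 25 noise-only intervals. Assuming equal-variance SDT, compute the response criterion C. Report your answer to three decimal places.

H = 10/20 = 0.5000
FA = 4/25 = 0.1600
z(H) = z(0.5000) = 0.0000
z(FA) = z(0.1600) = -0.9945
c = −½·[z(H) + z(FA)] = −0.5 × (0.0000 + (-0.9945)) = 0.49725

C = 0.497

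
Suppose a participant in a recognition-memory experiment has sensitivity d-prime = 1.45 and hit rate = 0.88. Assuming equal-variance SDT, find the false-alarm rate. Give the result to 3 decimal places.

false-alarm rate = 0.392

z(hit rate) = z(0.88) = 1.1750
z(FA) = z(H) − d' = 1.1750 − 1.45 = -0.2750
false-alarm rate = Φ(-0.2750) = 0.3917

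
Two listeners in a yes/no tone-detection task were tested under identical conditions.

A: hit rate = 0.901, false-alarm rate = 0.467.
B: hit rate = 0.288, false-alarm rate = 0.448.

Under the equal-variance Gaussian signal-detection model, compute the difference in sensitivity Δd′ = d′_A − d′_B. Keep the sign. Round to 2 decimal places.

Δd′ = 1.80

A: z(0.901) = 1.287, z(0.467) = -0.083, d' = 1.370
B: z(0.288) = -0.559, z(0.448) = -0.131, d' = -0.428
Δd' = d'_A − d'_B = 1.370 − (-0.428) = 1.798
A has the higher sensitivity.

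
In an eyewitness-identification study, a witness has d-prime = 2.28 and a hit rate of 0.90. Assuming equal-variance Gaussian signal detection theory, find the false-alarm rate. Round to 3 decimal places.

false-alarm rate = 0.159

z(hit rate) = z(0.90) = 1.2816
z(FA) = z(H) − d' = 1.2816 − 2.28 = -0.9984
false-alarm rate = Φ(-0.9984) = 0.1590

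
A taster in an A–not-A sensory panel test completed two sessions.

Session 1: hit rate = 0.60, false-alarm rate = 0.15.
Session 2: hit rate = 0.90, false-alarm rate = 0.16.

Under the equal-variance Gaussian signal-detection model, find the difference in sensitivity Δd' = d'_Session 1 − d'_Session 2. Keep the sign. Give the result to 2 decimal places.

Session 1: z(0.60) = 0.253, z(0.15) = -1.036, d' = 1.289
Session 2: z(0.90) = 1.282, z(0.16) = -0.994, d' = 2.276
Δd' = d'_Session 1 − d'_Session 2 = 1.289 − 2.276 = -0.987
Session 2 has the higher sensitivity.

Δd' = -0.99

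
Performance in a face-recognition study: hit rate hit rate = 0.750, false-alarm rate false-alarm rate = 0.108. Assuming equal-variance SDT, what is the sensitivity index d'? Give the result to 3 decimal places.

d' = 1.912

z(H) = 0.6745
z(FA) = -1.2372
d' = z(H) − z(FA) = 0.6745 − (-1.2372) = 1.9117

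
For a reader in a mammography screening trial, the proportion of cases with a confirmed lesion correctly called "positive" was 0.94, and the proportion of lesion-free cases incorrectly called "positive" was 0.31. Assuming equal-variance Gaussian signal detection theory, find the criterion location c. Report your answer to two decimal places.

Φ⁻¹(H) = Φ⁻¹(0.94) = 1.555
Φ⁻¹(FA) = Φ⁻¹(0.31) = -0.496
c = −½·[z(H) + z(FA)] = −0.5 × (1.555 + (-0.496)) = -0.5295
c < 0: the reader has a liberal response bias.

c = -0.53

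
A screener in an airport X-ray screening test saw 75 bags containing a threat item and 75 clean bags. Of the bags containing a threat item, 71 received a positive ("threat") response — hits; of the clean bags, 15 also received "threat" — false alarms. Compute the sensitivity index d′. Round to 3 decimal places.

H = 71/75 = 0.9467
FA = 15/75 = 0.2000
Φ⁻¹(0.9467) = 1.6137, Φ⁻¹(0.2000) = -0.8416
d' = z(H) − z(FA) = 1.6137 − (-0.8416) = 2.4553

d′ = 2.455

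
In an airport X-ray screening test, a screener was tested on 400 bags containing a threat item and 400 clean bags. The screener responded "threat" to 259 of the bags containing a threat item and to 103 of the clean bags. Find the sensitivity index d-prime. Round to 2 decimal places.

d-prime = 1.03

H = 259/400 = 0.6475
FA = 103/400 = 0.2575
z(H) = z(0.6475) = 0.3786
z(FA) = z(0.2575) = -0.6511
d' = z(H) − z(FA) = 0.3786 − (-0.6511) = 1.0297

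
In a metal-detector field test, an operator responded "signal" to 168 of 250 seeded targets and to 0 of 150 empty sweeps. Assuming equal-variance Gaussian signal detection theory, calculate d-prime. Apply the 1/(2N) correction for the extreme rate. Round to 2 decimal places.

d-prime = 3.16

The false-alarm rate is 0/150 = 0, so apply the 1/(2N) correction: FA → 1/(2·150) = 0.00333.
z(H) = z(0.67200) = 0.445
z(FA) = z(0.00333) = -2.713
d' = 0.445 − (-2.713) = 3.158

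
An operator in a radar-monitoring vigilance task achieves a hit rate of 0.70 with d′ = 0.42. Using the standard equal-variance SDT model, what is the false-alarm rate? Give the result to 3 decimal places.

z(hit rate) = z(0.70) = 0.5244
z(FA) = z(H) − d' = 0.5244 − 0.42 = 0.1044
false-alarm rate = Φ(0.1044) = 0.5416

false-alarm rate = 0.542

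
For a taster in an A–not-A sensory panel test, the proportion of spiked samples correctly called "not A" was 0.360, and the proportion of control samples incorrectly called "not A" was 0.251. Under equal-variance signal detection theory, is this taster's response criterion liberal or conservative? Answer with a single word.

conservative

z(H) = -0.358, z(FA) = -0.671
c = −½·(z(H) + z(FA)) = 0.5145
c > 0 → conservative criterion (biased toward responding “no”).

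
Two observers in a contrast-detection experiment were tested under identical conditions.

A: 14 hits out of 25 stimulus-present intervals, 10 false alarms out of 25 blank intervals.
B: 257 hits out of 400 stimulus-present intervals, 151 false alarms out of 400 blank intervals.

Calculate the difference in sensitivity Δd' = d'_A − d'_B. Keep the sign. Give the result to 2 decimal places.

Δd' = -0.27

A: z(0.5600) = 0.151, z(0.4000) = -0.253, d' = 0.404
B: z(0.6425) = 0.365, z(0.3775) = -0.312, d' = 0.677
Δd' = d'_A − d'_B = 0.404 − 0.677 = -0.273
B has the higher sensitivity.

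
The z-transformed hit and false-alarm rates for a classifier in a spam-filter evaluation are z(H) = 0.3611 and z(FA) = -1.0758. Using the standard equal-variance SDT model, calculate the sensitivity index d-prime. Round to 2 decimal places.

d' = z(H) − z(FA) = 0.3611 − (-1.0758) = 1.4369

d-prime = 1.44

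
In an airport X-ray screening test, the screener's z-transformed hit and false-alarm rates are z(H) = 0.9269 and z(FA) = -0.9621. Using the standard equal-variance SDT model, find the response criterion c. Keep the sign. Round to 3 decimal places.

c = 0.018

c = −½·[z(H) + z(FA)] = −½·(0.9269 + (-0.9621)) = 0.0176
c > 0: the screener has a conservative response bias.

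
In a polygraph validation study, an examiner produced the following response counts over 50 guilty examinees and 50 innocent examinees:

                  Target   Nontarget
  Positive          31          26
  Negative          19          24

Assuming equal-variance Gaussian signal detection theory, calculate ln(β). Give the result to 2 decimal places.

ln β = -0.05

H = 31/50 = 0.6200
FA = 26/50 = 0.5200
z(0.6200) = 0.305, z(0.5200) = 0.050
ln β = −½·[z(H)² − z(FA)²] = −0.5 × (0.093 − 0.003) = -0.045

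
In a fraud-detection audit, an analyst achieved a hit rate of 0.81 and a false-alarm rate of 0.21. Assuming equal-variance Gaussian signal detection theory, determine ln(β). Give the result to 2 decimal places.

z(0.81) = 0.878, z(0.21) = -0.806
ln β = −½·[z(H)² − z(FA)²] = −0.5 × (0.771 − 0.650) = -0.0605

ln β = -0.06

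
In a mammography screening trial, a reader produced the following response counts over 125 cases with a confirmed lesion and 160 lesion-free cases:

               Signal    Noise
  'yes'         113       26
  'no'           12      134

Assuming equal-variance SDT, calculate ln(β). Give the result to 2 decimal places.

H = 113/125 = 0.9040
FA = 26/160 = 0.1625
z(H) = 1.305
z(FA) = -0.984
ln β = −½·[z(H)² − z(FA)²] = −0.5 × (1.703 − 0.968) = -0.3675

ln β = -0.37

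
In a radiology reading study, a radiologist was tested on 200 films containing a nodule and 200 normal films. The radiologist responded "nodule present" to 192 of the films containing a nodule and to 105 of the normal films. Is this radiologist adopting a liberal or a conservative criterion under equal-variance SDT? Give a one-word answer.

z(H) = 1.751, z(FA) = 0.063
c = −½·(z(H) + z(FA)) = -0.907
c < 0 → liberal criterion (biased toward responding “yes”).

liberal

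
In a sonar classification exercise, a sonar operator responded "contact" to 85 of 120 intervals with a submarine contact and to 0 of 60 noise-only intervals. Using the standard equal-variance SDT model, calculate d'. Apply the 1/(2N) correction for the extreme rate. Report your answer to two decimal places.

d' = 2.94

The false-alarm rate is 0/60 = 0, so apply the 1/(2N) correction: FA → 1/(2·60) = 0.00833.
z(H) = z(0.70833) = 0.549
z(FA) = z(0.00833) = -2.394
d' = 0.549 − (-2.394) = 2.943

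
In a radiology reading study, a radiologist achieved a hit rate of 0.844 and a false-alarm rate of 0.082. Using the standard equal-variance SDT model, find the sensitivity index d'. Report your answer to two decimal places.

Φ⁻¹(H) = Φ⁻¹(0.844) = 1.011
Φ⁻¹(FA) = Φ⁻¹(0.082) = -1.392
d' = z(H) − z(FA) = 1.011 − (-1.392) = 2.403

d' = 2.40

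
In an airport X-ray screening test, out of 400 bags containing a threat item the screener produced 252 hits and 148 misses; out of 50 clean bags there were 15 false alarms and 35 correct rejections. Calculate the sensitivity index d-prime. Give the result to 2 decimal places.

H = 252/400 = 0.6300
FA = 15/50 = 0.3000
Φ⁻¹(0.6300) = 0.332, Φ⁻¹(0.3000) = -0.524
d' = z(H) − z(FA) = 0.332 − (-0.524) = 0.856

d-prime = 0.86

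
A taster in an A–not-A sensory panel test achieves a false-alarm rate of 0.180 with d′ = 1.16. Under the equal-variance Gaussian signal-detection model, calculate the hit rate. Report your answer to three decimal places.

z(false-alarm rate) = z(0.180) = -0.9154
z(H) = z(FA) + d' = -0.9154 + 1.16 = 0.2446
hit rate = Φ(0.2446) = 0.5966

hit rate = 0.597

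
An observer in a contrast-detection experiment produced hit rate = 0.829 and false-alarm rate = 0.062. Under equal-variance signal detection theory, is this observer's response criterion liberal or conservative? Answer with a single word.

z(H) = 0.950, z(FA) = -1.538
c = −½·(z(H) + z(FA)) = 0.294
c > 0 → conservative criterion (biased toward responding “no”).

conservative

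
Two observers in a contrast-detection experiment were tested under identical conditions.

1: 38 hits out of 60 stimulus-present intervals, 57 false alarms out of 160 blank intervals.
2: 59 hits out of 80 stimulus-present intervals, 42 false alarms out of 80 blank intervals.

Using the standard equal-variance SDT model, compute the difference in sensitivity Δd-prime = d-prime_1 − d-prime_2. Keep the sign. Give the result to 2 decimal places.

1: z(0.6333) = 0.341, z(0.3563) = -0.368, d' = 0.709
2: z(0.7375) = 0.636, z(0.5250) = 0.063, d' = 0.573
Δd' = d'_1 − d'_2 = 0.709 − 0.573 = 0.136
1 has the higher sensitivity.

Δd-prime = 0.14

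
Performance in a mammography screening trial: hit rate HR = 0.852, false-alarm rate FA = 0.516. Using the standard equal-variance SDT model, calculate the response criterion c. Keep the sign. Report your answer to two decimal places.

Φ⁻¹(H) = Φ⁻¹(0.852) = 1.0450
Φ⁻¹(FA) = Φ⁻¹(0.516) = 0.0401
c = −½·[z(H) + z(FA)] = −0.5 × (1.0450 + 0.0401) = -0.54255

c = -0.54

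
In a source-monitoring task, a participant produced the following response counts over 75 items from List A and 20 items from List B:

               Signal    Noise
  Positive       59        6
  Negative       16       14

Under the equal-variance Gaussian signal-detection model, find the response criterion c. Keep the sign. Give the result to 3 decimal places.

c = -0.135

H = 59/75 = 0.7867
FA = 6/20 = 0.3000
Φ⁻¹(H) = Φ⁻¹(0.7867) = 0.7950
Φ⁻¹(FA) = Φ⁻¹(0.3000) = -0.5244
c = −½·[z(H) + z(FA)] = −0.5 × (0.7950 + (-0.5244)) = -0.1353
c < 0: the participant has a liberal response bias.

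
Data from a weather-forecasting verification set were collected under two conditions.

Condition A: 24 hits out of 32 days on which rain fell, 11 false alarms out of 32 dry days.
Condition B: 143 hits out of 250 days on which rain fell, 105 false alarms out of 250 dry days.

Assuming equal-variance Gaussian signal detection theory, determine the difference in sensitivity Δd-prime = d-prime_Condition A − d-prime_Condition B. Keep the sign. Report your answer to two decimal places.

Condition A: z(0.7500) = 0.674, z(0.3438) = -0.402, d' = 1.076
Condition B: z(0.5720) = 0.181, z(0.4200) = -0.202, d' = 0.383
Δd' = d'_Condition A − d'_Condition B = 1.076 − 0.383 = 0.693
Condition A has the higher sensitivity.

Δd-prime = 0.69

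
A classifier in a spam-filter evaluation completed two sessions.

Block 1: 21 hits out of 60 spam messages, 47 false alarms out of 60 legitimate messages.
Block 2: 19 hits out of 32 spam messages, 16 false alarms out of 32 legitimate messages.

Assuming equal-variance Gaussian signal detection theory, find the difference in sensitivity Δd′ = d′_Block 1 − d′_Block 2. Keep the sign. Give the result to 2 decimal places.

Block 1: z(0.3500) = -0.385, z(0.7833) = 0.783, d' = -1.168
Block 2: z(0.5938) = 0.237, z(0.5000) = 0.000, d' = 0.237
Δd' = d'_Block 1 − d'_Block 2 = -1.168 − 0.237 = -1.405
Block 2 has the higher sensitivity.

Δd′ = -1.41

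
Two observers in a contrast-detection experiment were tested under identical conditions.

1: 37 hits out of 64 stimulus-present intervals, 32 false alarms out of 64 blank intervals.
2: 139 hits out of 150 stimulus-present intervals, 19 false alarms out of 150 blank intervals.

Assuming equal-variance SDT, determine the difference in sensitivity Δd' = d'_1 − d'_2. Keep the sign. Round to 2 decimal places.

1: z(0.5781) = 0.197, z(0.5000) = 0.000, d' = 0.197
2: z(0.9267) = 1.452, z(0.1267) = -1.142, d' = 2.594
Δd' = d'_1 − d'_2 = 0.197 − 2.594 = -2.397
2 has the higher sensitivity.

Δd' = -2.40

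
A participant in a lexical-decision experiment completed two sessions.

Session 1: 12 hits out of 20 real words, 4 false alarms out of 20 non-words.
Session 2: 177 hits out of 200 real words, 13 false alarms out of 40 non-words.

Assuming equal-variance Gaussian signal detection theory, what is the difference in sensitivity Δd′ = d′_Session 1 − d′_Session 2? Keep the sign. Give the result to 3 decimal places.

Δd′ = -0.559

Session 1: z(0.6000) = 0.2533, z(0.2000) = -0.8416, d' = 1.0949
Session 2: z(0.8850) = 1.2004, z(0.3250) = -0.4538, d' = 1.6542
Δd' = d'_Session 1 − d'_Session 2 = 1.0949 − 1.6542 = -0.5593
Session 2 has the higher sensitivity.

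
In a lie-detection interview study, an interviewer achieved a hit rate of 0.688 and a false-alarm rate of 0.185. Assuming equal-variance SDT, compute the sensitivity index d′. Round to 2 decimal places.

Φ⁻¹(H) = 0.490
Φ⁻¹(FA) = -0.896
d' = z(H) − z(FA) = 0.490 − (-0.896) = 1.386

d′ = 1.39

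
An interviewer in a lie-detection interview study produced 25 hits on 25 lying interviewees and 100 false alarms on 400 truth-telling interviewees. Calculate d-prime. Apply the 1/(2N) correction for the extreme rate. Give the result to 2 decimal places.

The hit rate is 25/25 = 1, so apply the 1/(2N) correction: H → 1 − 1/(2·25) = 0.98000.
z(H) = z(0.98000) = 2.054
z(FA) = z(0.25000) = -0.674
d' = 2.054 − (-0.674) = 2.728

d-prime = 2.73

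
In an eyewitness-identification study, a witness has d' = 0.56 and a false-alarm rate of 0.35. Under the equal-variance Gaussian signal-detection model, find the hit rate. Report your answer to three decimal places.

z(false-alarm rate) = z(0.35) = -0.3853
z(H) = z(FA) + d' = -0.3853 + 0.56 = 0.1747
hit rate = Φ(0.1747) = 0.5693

hit rate = 0.569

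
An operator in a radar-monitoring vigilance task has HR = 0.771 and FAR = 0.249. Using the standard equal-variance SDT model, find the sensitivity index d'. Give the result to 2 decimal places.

z(H) = z(0.771) = 0.742
z(FA) = z(0.249) = -0.678
d' = z(H) − z(FA) = 0.742 − (-0.678) = 1.420

d' = 1.42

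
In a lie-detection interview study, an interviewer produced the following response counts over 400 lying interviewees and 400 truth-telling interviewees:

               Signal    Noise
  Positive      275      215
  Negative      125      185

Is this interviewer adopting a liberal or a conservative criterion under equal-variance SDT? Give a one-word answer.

liberal

z(H) = 0.489, z(FA) = 0.094
c = −½·(z(H) + z(FA)) = -0.2915
c < 0 → liberal criterion (biased toward responding “yes”).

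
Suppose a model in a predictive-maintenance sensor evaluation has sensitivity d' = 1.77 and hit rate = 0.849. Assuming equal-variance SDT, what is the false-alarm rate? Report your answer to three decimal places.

z(hit rate) = z(0.849) = 1.0322
z(FA) = z(H) − d' = 1.0322 − 1.77 = -0.7378
false-alarm rate = Φ(-0.7378) = 0.2303

false-alarm rate = 0.230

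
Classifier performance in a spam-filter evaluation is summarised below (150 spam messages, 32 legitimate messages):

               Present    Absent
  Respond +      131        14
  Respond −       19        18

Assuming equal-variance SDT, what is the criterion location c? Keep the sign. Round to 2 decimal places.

H = 131/150 = 0.8733
FA = 14/32 = 0.4375
z(H) = 1.142
z(FA) = -0.157
c = −½·[z(H) + z(FA)] = −0.5 × (1.142 + (-0.157)) = -0.4925

c = -0.49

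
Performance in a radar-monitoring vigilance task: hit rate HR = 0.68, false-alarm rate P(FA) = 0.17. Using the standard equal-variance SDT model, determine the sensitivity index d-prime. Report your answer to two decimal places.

z(0.68) = 0.4677, z(0.17) = -0.9542
d' = z(H) − z(FA) = 0.4677 − (-0.9542) = 1.4219

d-prime = 1.42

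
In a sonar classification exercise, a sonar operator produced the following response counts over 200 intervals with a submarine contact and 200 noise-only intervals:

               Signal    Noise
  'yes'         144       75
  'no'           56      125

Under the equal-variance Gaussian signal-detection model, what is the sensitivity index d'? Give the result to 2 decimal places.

H = 144/200 = 0.7200
FA = 75/200 = 0.3750
z(H) = z(0.7200) = 0.583
z(FA) = z(0.3750) = -0.319
d' = z(H) − z(FA) = 0.583 − (-0.319) = 0.902

d' = 0.90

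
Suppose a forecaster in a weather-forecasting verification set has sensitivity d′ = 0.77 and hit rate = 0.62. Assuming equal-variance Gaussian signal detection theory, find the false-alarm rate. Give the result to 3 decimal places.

z(hit rate) = z(0.62) = 0.3055
z(FA) = z(H) − d' = 0.3055 − 0.77 = -0.4645
false-alarm rate = Φ(-0.4645) = 0.3211

false-alarm rate = 0.321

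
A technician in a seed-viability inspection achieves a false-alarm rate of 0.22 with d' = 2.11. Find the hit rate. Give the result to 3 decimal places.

z(false-alarm rate) = z(0.22) = -0.7722
z(H) = z(FA) + d' = -0.7722 + 2.11 = 1.3378
hit rate = Φ(1.3378) = 0.9095

hit rate = 0.910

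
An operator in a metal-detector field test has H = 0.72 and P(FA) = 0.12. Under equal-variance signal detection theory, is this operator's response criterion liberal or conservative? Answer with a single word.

z(H) = 0.583, z(FA) = -1.175
c = −½·(z(H) + z(FA)) = 0.296
c > 0 → conservative criterion (biased toward responding “no”).

conservative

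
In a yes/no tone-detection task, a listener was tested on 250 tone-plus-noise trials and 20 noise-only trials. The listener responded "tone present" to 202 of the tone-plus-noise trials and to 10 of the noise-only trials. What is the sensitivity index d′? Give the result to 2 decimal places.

d′ = 0.87

H = 202/250 = 0.8080
FA = 10/20 = 0.5000
z(H) = 0.8705
z(FA) = 0.0000
d' = z(H) − z(FA) = 0.8705 − 0.0000 = 0.8705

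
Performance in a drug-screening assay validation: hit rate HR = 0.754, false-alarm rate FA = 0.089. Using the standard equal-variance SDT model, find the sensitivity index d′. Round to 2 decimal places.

z(H) = 0.6871
z(FA) = -1.3469
d' = z(H) − z(FA) = 0.6871 − (-1.3469) = 2.0340

d′ = 2.03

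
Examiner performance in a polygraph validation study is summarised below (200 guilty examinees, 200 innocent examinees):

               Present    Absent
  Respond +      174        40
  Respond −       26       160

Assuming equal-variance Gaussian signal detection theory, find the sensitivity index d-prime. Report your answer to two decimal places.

H = 174/200 = 0.8700
FA = 40/200 = 0.2000
z(0.8700) = 1.126, z(0.2000) = -0.842
d' = z(H) − z(FA) = 1.126 − (-0.842) = 1.968

d-prime = 1.97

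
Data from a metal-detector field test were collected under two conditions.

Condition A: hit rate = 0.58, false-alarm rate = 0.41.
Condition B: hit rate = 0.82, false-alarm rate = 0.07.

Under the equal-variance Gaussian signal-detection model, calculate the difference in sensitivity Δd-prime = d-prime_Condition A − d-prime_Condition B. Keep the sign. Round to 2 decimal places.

Condition A: z(0.58) = 0.202, z(0.41) = -0.228, d' = 0.430
Condition B: z(0.82) = 0.915, z(0.07) = -1.476, d' = 2.391
Δd' = d'_Condition A − d'_Condition B = 0.430 − 2.391 = -1.961
Condition B has the higher sensitivity.

Δd-prime = -1.96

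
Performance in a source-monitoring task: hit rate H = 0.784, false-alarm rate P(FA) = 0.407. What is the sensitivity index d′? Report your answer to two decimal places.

z(0.784) = 0.786, z(0.407) = -0.235
d' = z(H) − z(FA) = 0.786 − (-0.235) = 1.021

d′ = 1.02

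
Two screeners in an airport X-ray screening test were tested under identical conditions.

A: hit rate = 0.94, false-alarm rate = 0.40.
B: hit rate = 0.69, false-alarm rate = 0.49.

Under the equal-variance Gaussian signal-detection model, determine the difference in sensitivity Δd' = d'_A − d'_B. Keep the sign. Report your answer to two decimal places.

A: z(0.94) = 1.555, z(0.40) = -0.253, d' = 1.808
B: z(0.69) = 0.496, z(0.49) = -0.025, d' = 0.521
Δd' = d'_A − d'_B = 1.808 − 0.521 = 1.287
A has the higher sensitivity.

Δd' = 1.29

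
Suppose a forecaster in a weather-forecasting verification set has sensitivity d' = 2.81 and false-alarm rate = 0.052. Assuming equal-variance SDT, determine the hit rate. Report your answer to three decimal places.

hit rate = 0.882

z(false-alarm rate) = z(0.052) = -1.6258
z(H) = z(FA) + d' = -1.6258 + 2.81 = 1.1842
hit rate = Φ(1.1842) = 0.8818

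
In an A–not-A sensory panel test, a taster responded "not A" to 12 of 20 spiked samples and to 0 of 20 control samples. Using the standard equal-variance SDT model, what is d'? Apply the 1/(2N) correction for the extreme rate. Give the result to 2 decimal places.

d' = 2.21

The false-alarm rate is 0/20 = 0, so apply the 1/(2N) correction: FA → 1/(2·20) = 0.02500.
z(H) = z(0.60000) = 0.253
z(FA) = z(0.02500) = -1.960
d' = 0.253 − (-1.960) = 2.213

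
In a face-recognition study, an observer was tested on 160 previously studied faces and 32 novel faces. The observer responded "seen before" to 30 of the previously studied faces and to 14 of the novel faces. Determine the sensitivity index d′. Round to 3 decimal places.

H = 30/160 = 0.1875
FA = 14/32 = 0.4375
z(H) = z(0.1875) = -0.8871
z(FA) = z(0.4375) = -0.1573
d' = z(H) − z(FA) = -0.8871 − (-0.1573) = -0.7298

d′ = -0.730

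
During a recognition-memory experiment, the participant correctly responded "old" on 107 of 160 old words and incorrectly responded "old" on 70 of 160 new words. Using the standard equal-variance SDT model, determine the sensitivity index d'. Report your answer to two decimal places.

H = 107/160 = 0.6687
FA = 70/160 = 0.4375
Φ⁻¹(H) = Φ⁻¹(0.6687) = 0.4363
Φ⁻¹(FA) = Φ⁻¹(0.4375) = -0.1573
d' = z(H) − z(FA) = 0.4363 − (-0.1573) = 0.5936

d' = 0.59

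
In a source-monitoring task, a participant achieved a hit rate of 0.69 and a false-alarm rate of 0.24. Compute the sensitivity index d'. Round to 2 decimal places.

z(H) = z(0.69) = 0.496
z(FA) = z(0.24) = -0.706
d' = z(H) − z(FA) = 0.496 − (-0.706) = 1.202

d' = 1.20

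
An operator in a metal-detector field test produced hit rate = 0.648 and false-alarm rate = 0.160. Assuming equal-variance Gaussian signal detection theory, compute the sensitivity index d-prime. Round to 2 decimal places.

z(0.648) = 0.380, z(0.160) = -0.994
d' = z(H) − z(FA) = 0.380 − (-0.994) = 1.374

d-prime = 1.37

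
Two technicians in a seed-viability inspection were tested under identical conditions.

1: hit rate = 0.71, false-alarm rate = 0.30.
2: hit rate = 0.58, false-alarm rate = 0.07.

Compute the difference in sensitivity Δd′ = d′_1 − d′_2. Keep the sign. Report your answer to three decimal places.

Δd′ = -0.600

1: z(0.71) = 0.5534, z(0.30) = -0.5244, d' = 1.0778
2: z(0.58) = 0.2019, z(0.07) = -1.4758, d' = 1.6777
Δd' = d'_1 − d'_2 = 1.0778 − 1.6777 = -0.5999
2 has the higher sensitivity.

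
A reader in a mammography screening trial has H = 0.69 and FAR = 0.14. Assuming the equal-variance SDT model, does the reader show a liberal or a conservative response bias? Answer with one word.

z(H) = 0.496, z(FA) = -1.080
c = −½·(z(H) + z(FA)) = 0.292
c > 0 → conservative criterion (biased toward responding “no”).

conservative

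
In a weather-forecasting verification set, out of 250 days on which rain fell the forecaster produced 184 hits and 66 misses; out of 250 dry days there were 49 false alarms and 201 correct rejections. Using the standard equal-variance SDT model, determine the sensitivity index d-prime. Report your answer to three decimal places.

H = 184/250 = 0.7360
FA = 49/250 = 0.1960
z(0.7360) = 0.6311, z(0.1960) = -0.8560
d' = z(H) − z(FA) = 0.6311 − (-0.8560) = 1.4871

d-prime = 1.487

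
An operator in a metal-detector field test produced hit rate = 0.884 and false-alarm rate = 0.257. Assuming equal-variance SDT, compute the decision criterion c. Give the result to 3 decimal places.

Φ⁻¹(0.884) = 1.1952, Φ⁻¹(0.257) = -0.6526
c = −½·[z(H) + z(FA)] = −0.5 × (1.1952 + (-0.6526)) = -0.2713
c < 0: the operator has a liberal response bias.

c = -0.271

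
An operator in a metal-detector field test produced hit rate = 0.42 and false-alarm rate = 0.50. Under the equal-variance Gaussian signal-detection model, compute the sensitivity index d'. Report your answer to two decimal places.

Φ⁻¹(0.42) = -0.2019, Φ⁻¹(0.50) = 0.0000
d' = z(H) − z(FA) = -0.2019 − 0.0000 = -0.2019

d' = -0.20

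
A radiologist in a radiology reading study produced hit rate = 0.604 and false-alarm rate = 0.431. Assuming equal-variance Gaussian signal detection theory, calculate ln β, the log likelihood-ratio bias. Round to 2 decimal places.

z(H) = 0.264
z(FA) = -0.174
ln β = −½·[z(H)² − z(FA)²] = −0.5 × (0.070 − 0.030) = -0.020

ln β = -0.02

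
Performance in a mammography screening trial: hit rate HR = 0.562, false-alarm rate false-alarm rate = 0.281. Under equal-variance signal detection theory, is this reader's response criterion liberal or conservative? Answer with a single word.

conservative

z(H) = 0.156, z(FA) = -0.580
c = −½·(z(H) + z(FA)) = 0.212
c > 0 → conservative criterion (biased toward responding “no”).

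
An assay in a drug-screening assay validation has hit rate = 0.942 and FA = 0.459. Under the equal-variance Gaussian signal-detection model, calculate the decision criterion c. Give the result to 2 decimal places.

c = -0.73

Φ⁻¹(H) = Φ⁻¹(0.942) = 1.5718
Φ⁻¹(FA) = Φ⁻¹(0.459) = -0.1030
c = −½·[z(H) + z(FA)] = −0.5 × (1.5718 + (-0.1030)) = -0.7344
c < 0: the assay has a liberal response bias.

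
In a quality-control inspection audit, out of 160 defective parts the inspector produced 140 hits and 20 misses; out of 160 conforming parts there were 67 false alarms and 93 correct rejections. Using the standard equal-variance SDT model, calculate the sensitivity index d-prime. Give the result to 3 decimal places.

H = 140/160 = 0.8750
FA = 67/160 = 0.4188
z(H) = z(0.8750) = 1.1503
z(FA) = z(0.4188) = -0.2050
d' = z(H) − z(FA) = 1.1503 − (-0.2050) = 1.3553

d-prime = 1.355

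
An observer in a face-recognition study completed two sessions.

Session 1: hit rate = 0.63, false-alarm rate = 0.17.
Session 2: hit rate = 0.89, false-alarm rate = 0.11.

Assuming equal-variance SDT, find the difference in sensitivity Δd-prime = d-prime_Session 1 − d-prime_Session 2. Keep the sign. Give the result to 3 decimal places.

Δd-prime = -1.167

Session 1: z(0.63) = 0.3319, z(0.17) = -0.9542, d' = 1.2861
Session 2: z(0.89) = 1.2265, z(0.11) = -1.2265, d' = 2.4530
Δd' = d'_Session 1 − d'_Session 2 = 1.2861 − 2.4530 = -1.1669
Session 2 has the higher sensitivity.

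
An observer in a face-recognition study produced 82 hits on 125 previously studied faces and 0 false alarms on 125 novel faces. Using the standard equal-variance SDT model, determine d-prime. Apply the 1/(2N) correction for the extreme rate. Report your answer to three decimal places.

The false-alarm rate is 0/125 = 0, so apply the 1/(2N) correction: FA → 1/(2·125) = 0.00400.
z(H) = z(0.65600) = 0.4016
z(FA) = z(0.00400) = -2.6521
d' = 0.4016 − (-2.6521) = 3.0537

d-prime = 3.054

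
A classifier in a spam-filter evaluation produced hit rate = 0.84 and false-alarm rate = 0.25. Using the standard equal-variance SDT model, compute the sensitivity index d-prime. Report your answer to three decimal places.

d-prime = 1.669

z(H) = z(0.84) = 0.9945
z(FA) = z(0.25) = -0.6745
d' = z(H) − z(FA) = 0.9945 − (-0.6745) = 1.6690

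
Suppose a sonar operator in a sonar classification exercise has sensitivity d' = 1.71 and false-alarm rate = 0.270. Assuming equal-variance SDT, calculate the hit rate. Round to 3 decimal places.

hit rate = 0.864

z(false-alarm rate) = z(0.270) = -0.6128
z(H) = z(FA) + d' = -0.6128 + 1.71 = 1.0972
hit rate = Φ(1.0972) = 0.8637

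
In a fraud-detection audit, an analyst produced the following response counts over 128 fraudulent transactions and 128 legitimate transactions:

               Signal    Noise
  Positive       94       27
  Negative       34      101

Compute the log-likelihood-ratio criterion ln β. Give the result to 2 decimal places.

ln β = 0.13

H = 94/128 = 0.7344
FA = 27/128 = 0.2109
z(H) = 0.626
z(FA) = -0.803
ln β = −½·[z(H)² − z(FA)²] = −0.5 × (0.392 − 0.645) = 0.1265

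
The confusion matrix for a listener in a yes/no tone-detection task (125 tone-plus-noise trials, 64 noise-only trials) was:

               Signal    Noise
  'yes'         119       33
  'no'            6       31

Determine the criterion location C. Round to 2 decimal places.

H = 119/125 = 0.9520
FA = 33/64 = 0.5156
z(H) = z(0.9520) = 1.6646
z(FA) = z(0.5156) = 0.0391
c = −½·[z(H) + z(FA)] = −0.5 × (1.6646 + 0.0391) = -0.85185
c < 0: the listener has a liberal response bias.

C = -0.85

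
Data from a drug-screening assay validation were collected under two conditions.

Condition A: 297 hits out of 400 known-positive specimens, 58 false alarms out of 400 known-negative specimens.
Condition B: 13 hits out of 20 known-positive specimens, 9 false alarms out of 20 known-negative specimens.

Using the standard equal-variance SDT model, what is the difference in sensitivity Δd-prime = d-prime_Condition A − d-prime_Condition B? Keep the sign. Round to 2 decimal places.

Condition A: z(0.7425) = 0.651, z(0.1450) = -1.058, d' = 1.709
Condition B: z(0.6500) = 0.385, z(0.4500) = -0.126, d' = 0.511
Δd' = d'_Condition A − d'_Condition B = 1.709 − 0.511 = 1.198
Condition A has the higher sensitivity.

Δd-prime = 1.20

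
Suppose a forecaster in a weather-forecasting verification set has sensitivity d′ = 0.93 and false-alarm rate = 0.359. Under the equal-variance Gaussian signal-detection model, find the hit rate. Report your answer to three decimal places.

z(false-alarm rate) = z(0.359) = -0.3611
z(H) = z(FA) + d' = -0.3611 + 0.93 = 0.5689
hit rate = Φ(0.5689) = 0.7153

hit rate = 0.715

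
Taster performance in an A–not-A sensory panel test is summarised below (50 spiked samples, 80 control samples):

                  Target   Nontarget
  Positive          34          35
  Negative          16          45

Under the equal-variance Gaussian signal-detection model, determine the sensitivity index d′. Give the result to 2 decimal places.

d′ = 0.63

H = 34/50 = 0.6800
FA = 35/80 = 0.4375
z(H) = z(0.6800) = 0.4677
z(FA) = z(0.4375) = -0.1573
d' = z(H) − z(FA) = 0.4677 − (-0.1573) = 0.6250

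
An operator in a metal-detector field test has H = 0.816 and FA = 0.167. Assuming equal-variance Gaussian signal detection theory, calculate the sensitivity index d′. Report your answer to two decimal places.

z(0.816) = 0.9002, z(0.167) = -0.9661
d' = z(H) − z(FA) = 0.9002 − (-0.9661) = 1.8663

d′ = 1.87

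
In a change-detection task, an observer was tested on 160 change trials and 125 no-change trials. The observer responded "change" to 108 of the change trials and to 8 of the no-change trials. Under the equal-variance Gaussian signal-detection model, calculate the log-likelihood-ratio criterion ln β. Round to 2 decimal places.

ln β = 1.06

H = 108/160 = 0.6750
FA = 8/125 = 0.0640
z(H) = z(0.6750) = 0.454
z(FA) = z(0.0640) = -1.522
ln β = −½·[z(H)² − z(FA)²] = −0.5 × (0.206 − 2.316) = 1.055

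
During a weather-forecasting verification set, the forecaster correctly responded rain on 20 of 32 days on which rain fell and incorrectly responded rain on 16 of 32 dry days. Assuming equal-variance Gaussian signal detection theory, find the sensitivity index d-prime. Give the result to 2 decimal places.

H = 20/32 = 0.6250
FA = 16/32 = 0.5000
Φ⁻¹(0.6250) = 0.3186, Φ⁻¹(0.5000) = 0.0000
d' = z(H) − z(FA) = 0.3186 − 0.0000 = 0.3186

d-prime = 0.32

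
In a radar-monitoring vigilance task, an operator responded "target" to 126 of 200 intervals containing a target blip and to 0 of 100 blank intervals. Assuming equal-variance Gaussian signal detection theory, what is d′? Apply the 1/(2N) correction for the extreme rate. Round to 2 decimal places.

d′ = 2.91

The false-alarm rate is 0/100 = 0, so apply the 1/(2N) correction: FA → 1/(2·100) = 0.00500.
z(H) = z(0.63000) = 0.332
z(FA) = z(0.00500) = -2.576
d' = 0.332 − (-2.576) = 2.908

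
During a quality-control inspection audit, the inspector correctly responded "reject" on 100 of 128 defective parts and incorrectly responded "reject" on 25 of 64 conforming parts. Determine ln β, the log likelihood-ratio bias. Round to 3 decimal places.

ln β = -0.263

H = 100/128 = 0.7812
FA = 25/64 = 0.3906
Φ⁻¹(H) = 0.7763
Φ⁻¹(FA) = -0.2778
ln β = −½·[z(H)² − z(FA)²] = −0.5 × (0.6026 − 0.0772) = -0.2627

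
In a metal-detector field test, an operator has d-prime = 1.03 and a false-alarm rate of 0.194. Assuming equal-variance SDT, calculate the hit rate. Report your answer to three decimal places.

z(false-alarm rate) = z(0.194) = -0.8633
z(H) = z(FA) + d' = -0.8633 + 1.03 = 0.1667
hit rate = Φ(0.1667) = 0.5662

hit rate = 0.566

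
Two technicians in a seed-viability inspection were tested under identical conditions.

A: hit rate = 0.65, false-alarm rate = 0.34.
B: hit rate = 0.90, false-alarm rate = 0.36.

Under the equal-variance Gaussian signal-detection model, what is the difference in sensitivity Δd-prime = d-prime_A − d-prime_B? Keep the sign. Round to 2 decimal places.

Δd-prime = -0.84

A: z(0.65) = 0.385, z(0.34) = -0.412, d' = 0.797
B: z(0.90) = 1.282, z(0.36) = -0.358, d' = 1.640
Δd' = d'_A − d'_B = 0.797 − 1.640 = -0.843
B has the higher sensitivity.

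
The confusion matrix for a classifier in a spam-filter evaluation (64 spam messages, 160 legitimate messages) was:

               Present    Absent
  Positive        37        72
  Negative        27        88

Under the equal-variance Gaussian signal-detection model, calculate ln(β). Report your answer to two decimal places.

ln β = -0.01

H = 37/64 = 0.5781
FA = 72/160 = 0.4500
z(0.5781) = 0.197, z(0.4500) = -0.126
ln β = −½·[z(H)² − z(FA)²] = −0.5 × (0.039 − 0.016) = -0.0115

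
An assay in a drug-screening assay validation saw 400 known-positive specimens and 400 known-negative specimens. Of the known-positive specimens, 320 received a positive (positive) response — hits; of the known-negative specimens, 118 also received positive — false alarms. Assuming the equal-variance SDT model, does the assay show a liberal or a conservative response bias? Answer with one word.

liberal

z(H) = 0.842, z(FA) = -0.539
c = −½·(z(H) + z(FA)) = -0.1515
c < 0 → liberal criterion (biased toward responding “yes”).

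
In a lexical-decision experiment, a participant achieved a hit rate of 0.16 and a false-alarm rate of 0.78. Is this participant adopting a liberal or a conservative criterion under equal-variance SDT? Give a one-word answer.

conservative

z(H) = -0.994, z(FA) = 0.772
c = −½·(z(H) + z(FA)) = 0.111
c > 0 → conservative criterion (biased toward responding “no”).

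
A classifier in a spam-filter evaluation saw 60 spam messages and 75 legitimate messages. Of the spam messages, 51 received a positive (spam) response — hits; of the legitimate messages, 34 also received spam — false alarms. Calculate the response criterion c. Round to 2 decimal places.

c = -0.46

H = 51/60 = 0.8500
FA = 34/75 = 0.4533
Φ⁻¹(H) = 1.0364
Φ⁻¹(FA) = -0.1173
c = −½·[z(H) + z(FA)] = −0.5 × (1.0364 + (-0.1173)) = -0.45955
c < 0: the classifier has a liberal response bias.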